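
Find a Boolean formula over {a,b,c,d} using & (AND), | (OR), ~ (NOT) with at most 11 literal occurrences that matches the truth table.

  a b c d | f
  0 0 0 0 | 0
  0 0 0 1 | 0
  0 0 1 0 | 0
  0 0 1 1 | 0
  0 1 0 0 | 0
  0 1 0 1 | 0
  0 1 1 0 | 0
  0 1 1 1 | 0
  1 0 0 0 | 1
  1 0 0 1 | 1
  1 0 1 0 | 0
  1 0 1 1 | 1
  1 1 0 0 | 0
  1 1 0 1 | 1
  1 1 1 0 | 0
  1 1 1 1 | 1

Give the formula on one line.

(a & (((b | ~c) & ~b) | ((~a & (~c & ~d)) | d)))

  ~c = 1100110011001100
  (b | ~c) = 1100111111001111
  ~b = 1111000011110000
  ((b | ~c) & ~b) = 1100000011000000
  ~a = 1111111100000000
  ~d = 1010101010101010
  (~c & ~d) = 1000100010001000
  (~a & (~c & ~d)) = 1000100000000000
  ((~a & (~c & ~d)) | d) = 1101110101010101
  (((b | ~c) & ~b) | ((~a & (~c & ~d)) | d)) = 1101110111010101
  (a & (((b | ~c) & ~b) | ((~a & (~c & ~d)) | d))) = 0000000011010101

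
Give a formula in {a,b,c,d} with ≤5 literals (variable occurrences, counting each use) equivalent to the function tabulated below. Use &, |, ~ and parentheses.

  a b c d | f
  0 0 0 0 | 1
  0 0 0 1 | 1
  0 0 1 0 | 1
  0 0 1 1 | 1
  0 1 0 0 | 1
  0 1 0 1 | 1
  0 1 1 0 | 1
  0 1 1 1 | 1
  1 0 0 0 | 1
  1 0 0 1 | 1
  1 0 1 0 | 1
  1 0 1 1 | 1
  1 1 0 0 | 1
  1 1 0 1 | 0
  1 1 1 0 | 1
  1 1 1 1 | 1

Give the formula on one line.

((~d | c) | (~a | (~b & a)))

  ~d = 1010101010101010
  (~d | c) = 1011101110111011
  ~a = 1111111100000000
  ~b = 1111000011110000
  (~b & a) = 0000000011110000
  (~a | (~b & a)) = 1111111111110000
  ((~d | c) | (~a | (~b & a))) = 1111111111111011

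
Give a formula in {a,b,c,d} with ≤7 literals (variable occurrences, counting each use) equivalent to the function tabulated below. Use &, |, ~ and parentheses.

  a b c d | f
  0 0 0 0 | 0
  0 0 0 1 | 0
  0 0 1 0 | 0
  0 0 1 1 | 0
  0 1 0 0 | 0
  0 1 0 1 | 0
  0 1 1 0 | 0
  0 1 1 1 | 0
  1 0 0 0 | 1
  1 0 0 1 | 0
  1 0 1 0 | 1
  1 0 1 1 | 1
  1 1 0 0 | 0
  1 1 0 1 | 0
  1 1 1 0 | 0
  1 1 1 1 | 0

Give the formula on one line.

  ~d = 1010101010101010
  (~d | c) = 1011101110111011
  ~b = 1111000011110000
  ((~d | c) & ~b) = 1011000010110000
  (~b & a) = 0000000011110000
  (((~d | c) & ~b) & (~b & a)) = 0000000010110000

(((~d | c) & ~b) & (~b & a))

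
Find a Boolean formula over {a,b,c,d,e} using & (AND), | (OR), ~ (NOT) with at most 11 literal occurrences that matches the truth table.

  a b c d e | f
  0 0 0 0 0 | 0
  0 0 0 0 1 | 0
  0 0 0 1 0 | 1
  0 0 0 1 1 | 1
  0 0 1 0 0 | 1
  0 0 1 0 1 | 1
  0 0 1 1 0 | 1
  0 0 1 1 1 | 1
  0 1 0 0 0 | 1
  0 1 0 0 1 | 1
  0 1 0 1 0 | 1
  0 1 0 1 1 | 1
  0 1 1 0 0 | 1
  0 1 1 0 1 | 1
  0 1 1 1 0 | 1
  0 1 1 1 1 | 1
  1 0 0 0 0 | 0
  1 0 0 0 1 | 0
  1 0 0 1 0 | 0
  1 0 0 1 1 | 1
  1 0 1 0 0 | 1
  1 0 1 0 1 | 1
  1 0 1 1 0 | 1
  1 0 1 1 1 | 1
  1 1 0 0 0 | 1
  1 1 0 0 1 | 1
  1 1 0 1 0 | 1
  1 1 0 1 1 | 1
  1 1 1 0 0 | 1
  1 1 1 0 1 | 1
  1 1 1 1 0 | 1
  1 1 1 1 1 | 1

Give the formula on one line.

  ~c = 11110000111100001111000011110000
  (e | b) = 01010101111111110101010111111111
  (~c & (e | b)) = 01010000111100000101000011110000
  (d & (~c & (e | b))) = 00010000001100000001000000110000
  ((d & (~c & (e | b))) | c) = 00011111001111110001111100111111
  ~a = 11111111111111110000000000000000
  (d & ~a) = 00110011001100110000000000000000
  (((d & (~c & (e | b))) | c) | (d & ~a)) = 00111111001111110001111100111111
  (b | (((d & (~c & (e | b))) | c) | (d & ~a))) = 00111111111111110001111111111111

(b | (((d & (~c & (e | b))) | c) | (d & ~a)))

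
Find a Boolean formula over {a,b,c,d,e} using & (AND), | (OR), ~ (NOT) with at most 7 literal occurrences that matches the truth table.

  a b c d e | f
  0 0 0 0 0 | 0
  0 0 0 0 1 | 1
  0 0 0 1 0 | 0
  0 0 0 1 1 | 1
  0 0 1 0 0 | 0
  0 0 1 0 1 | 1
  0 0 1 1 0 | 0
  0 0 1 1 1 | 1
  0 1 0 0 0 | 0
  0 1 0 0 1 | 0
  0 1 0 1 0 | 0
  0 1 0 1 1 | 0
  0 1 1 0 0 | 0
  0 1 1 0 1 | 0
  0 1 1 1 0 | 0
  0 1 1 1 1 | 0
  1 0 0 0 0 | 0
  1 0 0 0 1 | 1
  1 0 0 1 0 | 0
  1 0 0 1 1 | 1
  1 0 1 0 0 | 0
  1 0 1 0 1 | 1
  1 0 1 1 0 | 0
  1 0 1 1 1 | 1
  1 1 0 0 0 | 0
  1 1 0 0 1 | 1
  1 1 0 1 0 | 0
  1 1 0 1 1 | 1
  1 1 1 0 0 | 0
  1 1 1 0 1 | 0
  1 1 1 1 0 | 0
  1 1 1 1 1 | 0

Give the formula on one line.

((((e & ~c) & a) & b) | (e & ~b))

  ~c = 11110000111100001111000011110000
  (e & ~c) = 01010000010100000101000001010000
  ((e & ~c) & a) = 00000000000000000101000001010000
  (((e & ~c) & a) & b) = 00000000000000000000000001010000
  ~b = 11111111000000001111111100000000
  (e & ~b) = 01010101000000000101010100000000
  ((((e & ~c) & a) & b) | (e & ~b)) = 01010101000000000101010101010000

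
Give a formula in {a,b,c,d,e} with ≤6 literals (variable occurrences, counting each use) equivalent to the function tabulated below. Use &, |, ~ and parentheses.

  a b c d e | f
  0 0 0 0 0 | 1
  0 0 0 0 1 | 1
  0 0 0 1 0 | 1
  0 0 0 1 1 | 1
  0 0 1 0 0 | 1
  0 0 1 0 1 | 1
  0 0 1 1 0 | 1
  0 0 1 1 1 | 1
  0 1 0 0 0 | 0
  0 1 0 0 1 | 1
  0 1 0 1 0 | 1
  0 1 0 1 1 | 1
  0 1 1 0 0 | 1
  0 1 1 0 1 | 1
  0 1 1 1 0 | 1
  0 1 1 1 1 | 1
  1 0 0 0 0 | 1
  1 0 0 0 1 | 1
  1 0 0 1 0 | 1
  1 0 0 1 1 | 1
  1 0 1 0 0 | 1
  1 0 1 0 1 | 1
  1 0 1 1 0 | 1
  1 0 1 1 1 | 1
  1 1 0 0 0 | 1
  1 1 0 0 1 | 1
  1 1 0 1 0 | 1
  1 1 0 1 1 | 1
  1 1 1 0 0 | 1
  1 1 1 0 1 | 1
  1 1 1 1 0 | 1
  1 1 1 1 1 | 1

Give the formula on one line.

  (a | d) = 00110011001100111111111111111111
  ((a | d) | e) = 01110111011101111111111111111111
  ~c = 11110000111100001111000011110000
  ~b = 11111111000000001111111100000000
  (~c & ~b) = 11110000000000001111000000000000
  (((a | d) | e) | (~c & ~b)) = 11110111011101111111111111111111
  ((((a | d) | e) | (~c & ~b)) | c) = 11111111011111111111111111111111

((((a | d) | e) | (~c & ~b)) | c)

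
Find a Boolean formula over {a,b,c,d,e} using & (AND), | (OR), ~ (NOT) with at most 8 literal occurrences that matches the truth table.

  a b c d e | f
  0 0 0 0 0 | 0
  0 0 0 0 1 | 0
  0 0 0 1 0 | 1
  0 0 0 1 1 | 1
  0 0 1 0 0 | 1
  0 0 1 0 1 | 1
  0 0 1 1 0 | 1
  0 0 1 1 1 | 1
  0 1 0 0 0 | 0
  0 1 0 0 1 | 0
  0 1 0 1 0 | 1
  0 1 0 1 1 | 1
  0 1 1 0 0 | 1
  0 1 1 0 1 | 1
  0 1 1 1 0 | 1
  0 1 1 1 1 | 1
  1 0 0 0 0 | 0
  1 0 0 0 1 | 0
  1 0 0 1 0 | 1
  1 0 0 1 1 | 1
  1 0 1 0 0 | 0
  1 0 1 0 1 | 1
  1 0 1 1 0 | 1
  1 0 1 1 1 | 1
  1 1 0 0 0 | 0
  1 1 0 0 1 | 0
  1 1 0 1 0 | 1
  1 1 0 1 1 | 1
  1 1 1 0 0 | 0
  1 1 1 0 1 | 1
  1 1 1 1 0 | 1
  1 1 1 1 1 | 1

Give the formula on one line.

  ~d = 11001100110011001100110011001100
  (~d & e) = 01000100010001000100010001000100
  ~a = 11111111111111110000000000000000
  ((~d & e) | ~a) = 11111111111111110100010001000100
  (((~d & e) | ~a) & c) = 00001111000011110000010000000100
  ((((~d & e) | ~a) & c) | d) = 00111111001111110011011100110111

((((~d & e) | ~a) & c) | d)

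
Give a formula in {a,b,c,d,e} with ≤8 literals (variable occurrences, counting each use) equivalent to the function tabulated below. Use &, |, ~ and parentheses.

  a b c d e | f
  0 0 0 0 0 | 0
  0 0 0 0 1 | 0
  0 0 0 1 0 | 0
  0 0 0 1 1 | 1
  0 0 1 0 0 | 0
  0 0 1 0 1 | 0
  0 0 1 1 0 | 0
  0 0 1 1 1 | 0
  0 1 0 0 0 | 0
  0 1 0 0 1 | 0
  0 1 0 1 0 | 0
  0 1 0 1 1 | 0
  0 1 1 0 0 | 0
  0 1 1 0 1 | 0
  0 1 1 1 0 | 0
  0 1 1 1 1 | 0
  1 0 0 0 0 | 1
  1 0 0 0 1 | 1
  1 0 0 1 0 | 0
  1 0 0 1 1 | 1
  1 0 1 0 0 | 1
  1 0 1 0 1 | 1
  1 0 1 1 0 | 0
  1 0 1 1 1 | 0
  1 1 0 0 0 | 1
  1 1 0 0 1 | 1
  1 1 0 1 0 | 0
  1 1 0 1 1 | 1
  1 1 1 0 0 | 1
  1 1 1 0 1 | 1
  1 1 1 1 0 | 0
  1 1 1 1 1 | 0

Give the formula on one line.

(((d & ~c) & ((~b | a) & e)) | (a & ~d))

  ~c = 11110000111100001111000011110000
  (d & ~c) = 00110000001100000011000000110000
  ~b = 11111111000000001111111100000000
  (~b | a) = 11111111000000001111111111111111
  ((~b | a) & e) = 01010101000000000101010101010101
  ((d & ~c) & ((~b | a) & e)) = 00010000000000000001000000010000
  ~d = 11001100110011001100110011001100
  (a & ~d) = 00000000000000001100110011001100
  (((d & ~c) & ((~b | a) & e)) | (a & ~d)) = 00010000000000001101110011011100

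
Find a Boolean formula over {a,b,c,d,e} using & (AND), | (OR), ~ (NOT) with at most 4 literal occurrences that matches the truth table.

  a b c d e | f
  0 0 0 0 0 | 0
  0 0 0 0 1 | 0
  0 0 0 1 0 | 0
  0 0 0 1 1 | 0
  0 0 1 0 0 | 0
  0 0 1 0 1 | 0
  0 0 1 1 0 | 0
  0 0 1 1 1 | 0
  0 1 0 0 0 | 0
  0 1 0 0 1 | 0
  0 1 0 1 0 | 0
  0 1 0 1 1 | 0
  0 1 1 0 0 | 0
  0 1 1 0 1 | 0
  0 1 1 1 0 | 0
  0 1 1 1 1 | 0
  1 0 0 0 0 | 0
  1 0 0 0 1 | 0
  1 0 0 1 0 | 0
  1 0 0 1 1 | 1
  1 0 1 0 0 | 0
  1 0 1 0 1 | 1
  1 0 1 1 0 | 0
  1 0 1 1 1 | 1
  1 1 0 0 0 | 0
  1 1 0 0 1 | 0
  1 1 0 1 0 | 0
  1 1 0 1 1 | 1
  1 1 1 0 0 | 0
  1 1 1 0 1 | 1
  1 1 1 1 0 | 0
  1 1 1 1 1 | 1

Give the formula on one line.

((c | d) & (e & a))

  (c | d) = 00111111001111110011111100111111
  (e & a) = 00000000000000000101010101010101
  ((c | d) & (e & a)) = 00000000000000000001010100010101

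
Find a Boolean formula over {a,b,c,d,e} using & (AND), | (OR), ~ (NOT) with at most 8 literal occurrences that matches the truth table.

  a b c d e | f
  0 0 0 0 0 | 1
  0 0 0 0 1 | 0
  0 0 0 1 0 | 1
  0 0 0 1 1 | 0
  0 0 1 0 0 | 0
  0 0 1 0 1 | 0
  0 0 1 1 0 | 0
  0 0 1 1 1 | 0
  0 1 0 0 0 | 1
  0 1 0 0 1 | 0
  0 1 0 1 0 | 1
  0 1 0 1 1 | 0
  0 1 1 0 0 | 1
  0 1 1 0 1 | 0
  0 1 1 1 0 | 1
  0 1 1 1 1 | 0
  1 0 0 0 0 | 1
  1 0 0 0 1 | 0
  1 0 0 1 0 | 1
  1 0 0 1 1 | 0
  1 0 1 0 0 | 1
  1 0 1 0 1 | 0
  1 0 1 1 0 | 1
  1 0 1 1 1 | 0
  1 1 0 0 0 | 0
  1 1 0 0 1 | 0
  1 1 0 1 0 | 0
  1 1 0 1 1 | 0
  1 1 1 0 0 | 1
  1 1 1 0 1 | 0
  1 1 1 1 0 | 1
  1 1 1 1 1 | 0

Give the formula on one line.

  ~c = 11110000111100001111000011110000
  (a | ~c) = 11110000111100001111111111111111
  (b | (a | ~c)) = 11110000111111111111111111111111
  ~e = 10101010101010101010101010101010
  ((b | (a | ~c)) & ~e) = 10100000101010101010101010101010
  ~a = 11111111111111110000000000000000
  ~b = 11111111000000001111111100000000
  (~a | ~b) = 11111111111111111111111100000000
  (c & b) = 00000000000011110000000000001111
  ((~a | ~b) | (c & b)) = 11111111111111111111111100001111
  (((b | (a | ~c)) & ~e) & ((~a | ~b) | (c & b))) = 10100000101010101010101000001010

(((b | (a | ~c)) & ~e) & ((~a | ~b) | (c & b)))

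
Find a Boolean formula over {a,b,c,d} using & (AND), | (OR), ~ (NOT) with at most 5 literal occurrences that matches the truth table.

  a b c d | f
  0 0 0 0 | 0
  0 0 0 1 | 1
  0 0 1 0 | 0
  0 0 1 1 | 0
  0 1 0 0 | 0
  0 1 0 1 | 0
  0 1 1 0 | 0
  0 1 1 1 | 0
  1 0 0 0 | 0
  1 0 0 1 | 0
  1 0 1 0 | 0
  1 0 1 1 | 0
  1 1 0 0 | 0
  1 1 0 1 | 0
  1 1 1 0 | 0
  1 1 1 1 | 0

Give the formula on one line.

  ~a = 1111111100000000
  ~c = 1100110011001100
  (~a & ~c) = 1100110000000000
  ~b = 1111000011110000
  (~b & ~a) = 1111000000000000
  ((~a & ~c) & (~b & ~a)) = 1100000000000000
  (((~a & ~c) & (~b & ~a)) & d) = 0100000000000000

(((~a & ~c) & (~b & ~a)) & d)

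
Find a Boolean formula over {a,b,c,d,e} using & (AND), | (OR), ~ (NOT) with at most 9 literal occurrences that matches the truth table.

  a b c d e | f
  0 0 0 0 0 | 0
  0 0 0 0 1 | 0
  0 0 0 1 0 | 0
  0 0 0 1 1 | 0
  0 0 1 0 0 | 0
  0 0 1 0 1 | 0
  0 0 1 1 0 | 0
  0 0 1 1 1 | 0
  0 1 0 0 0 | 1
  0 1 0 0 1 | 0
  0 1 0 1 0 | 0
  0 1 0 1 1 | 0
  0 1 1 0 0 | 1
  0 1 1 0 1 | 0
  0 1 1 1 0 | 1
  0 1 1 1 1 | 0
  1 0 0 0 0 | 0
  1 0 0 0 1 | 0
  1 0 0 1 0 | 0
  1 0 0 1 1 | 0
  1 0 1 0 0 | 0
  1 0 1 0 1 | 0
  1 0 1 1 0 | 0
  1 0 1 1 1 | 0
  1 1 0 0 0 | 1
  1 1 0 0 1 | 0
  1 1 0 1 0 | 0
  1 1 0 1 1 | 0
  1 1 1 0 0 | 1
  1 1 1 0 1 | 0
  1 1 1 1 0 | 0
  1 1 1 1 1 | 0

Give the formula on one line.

  ~d = 11001100110011001100110011001100
  ~a = 11111111111111110000000000000000
  (~a & b) = 00000000111111110000000000000000
  (~d | (~a & b)) = 11001100111111111100110011001100
  ~c = 11110000111100001111000011110000
  (~c & a) = 00000000000000001111000011110000
  ((~d | (~a & b)) | (~c & a)) = 11001100111111111111110011111100
  (~d | c) = 11001111110011111100111111001111
  ~e = 10101010101010101010101010101010
  ((~d | c) & ~e) = 10001010100010101000101010001010
  (b & ((~d | c) & ~e)) = 00000000100010100000000010001010
  (((~d | (~a & b)) | (~c & a)) & (b & ((~d | c) & ~e))) = 00000000100010100000000010001000

(((~d | (~a & b)) | (~c & a)) & (b & ((~d | c) & ~e)))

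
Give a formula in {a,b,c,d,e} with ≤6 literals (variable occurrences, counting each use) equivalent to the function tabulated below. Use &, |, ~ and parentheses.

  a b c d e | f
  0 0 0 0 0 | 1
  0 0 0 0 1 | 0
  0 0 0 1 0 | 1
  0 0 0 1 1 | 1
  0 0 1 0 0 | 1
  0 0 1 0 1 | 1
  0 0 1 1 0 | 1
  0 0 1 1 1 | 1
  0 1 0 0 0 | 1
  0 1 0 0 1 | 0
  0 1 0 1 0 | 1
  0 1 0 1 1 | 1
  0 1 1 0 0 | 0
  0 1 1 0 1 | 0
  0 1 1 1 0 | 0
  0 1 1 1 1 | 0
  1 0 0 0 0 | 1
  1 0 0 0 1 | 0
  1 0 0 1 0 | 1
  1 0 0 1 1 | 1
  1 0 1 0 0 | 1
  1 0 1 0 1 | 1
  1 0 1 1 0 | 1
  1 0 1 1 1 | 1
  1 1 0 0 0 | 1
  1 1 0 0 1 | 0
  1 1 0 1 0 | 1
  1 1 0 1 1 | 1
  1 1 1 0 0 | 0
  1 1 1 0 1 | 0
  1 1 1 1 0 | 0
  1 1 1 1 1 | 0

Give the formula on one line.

  ~b = 11111111000000001111111100000000
  (~b & c) = 00001111000000000000111100000000
  ~c = 11110000111100001111000011110000
  (d & ~c) = 00110000001100000011000000110000
  ~e = 10101010101010101010101010101010
  ((d & ~c) | ~e) = 10111010101110101011101010111010
  (~c & ((d & ~c) | ~e)) = 10110000101100001011000010110000
  ((~b & c) | (~c & ((d & ~c) | ~e))) = 10111111101100001011111110110000

((~b & c) | (~c & ((d & ~c) | ~e)))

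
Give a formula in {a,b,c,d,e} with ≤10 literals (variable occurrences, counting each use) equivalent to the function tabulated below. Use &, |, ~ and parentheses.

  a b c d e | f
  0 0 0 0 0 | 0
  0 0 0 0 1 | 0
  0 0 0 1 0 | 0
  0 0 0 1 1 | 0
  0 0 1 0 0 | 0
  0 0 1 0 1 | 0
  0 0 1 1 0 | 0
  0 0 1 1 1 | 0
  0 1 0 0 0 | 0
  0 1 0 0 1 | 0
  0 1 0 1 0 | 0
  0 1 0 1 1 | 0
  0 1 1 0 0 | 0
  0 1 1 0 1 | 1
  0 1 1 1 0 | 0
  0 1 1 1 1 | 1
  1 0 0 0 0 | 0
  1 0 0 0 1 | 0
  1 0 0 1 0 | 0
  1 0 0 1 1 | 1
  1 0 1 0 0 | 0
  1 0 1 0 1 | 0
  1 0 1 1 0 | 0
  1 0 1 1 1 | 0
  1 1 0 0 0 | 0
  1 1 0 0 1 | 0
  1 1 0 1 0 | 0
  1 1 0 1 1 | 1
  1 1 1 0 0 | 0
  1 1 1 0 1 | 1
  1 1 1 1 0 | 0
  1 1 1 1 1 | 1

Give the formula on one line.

  ~c = 11110000111100001111000011110000
  (e & ~c) = 01010000010100000101000001010000
  ((e & ~c) & a) = 00000000000000000101000001010000
  (c & b) = 00000000000011110000000000001111
  (((e & ~c) & a) | (c & b)) = 00000000000011110101000001011111
  (e & (((e & ~c) & a) | (c & b))) = 00000000000001010101000001010101
  (c | d) = 00111111001111110011111100111111
  ((e & (((e & ~c) & a) | (c & b))) & (c | d)) = 00000000000001010001000000010101

((e & (((e & ~c) & a) | (c & b))) & (c | d))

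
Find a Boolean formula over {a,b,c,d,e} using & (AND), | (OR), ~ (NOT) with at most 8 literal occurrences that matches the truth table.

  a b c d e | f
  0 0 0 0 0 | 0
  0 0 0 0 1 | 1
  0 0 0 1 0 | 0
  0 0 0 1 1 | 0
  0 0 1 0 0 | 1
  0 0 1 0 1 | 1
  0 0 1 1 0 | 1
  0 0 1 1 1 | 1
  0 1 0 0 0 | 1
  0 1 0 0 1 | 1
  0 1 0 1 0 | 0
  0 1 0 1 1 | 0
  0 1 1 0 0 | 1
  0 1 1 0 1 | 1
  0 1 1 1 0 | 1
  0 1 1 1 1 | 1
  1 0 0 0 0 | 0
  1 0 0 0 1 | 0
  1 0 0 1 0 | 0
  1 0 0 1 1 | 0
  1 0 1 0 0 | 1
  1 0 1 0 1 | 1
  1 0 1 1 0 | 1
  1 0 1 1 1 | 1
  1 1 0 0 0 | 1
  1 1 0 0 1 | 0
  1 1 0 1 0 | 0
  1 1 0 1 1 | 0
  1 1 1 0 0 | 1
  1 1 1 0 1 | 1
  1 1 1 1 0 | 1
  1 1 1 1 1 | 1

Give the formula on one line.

(((b | e) & ((~d & (~a | ~e)) | (c & e))) | c)

  (b | e) = 01010101111111110101010111111111
  ~d = 11001100110011001100110011001100
  ~a = 11111111111111110000000000000000
  ~e = 10101010101010101010101010101010
  (~a | ~e) = 11111111111111111010101010101010
  (~d & (~a | ~e)) = 11001100110011001000100010001000
  (c & e) = 00000101000001010000010100000101
  ((~d & (~a | ~e)) | (c & e)) = 11001101110011011000110110001101
  ((b | e) & ((~d & (~a | ~e)) | (c & e))) = 01000101110011010000010110001101
  (((b | e) & ((~d & (~a | ~e)) | (c & e))) | c) = 01001111110011110000111110001111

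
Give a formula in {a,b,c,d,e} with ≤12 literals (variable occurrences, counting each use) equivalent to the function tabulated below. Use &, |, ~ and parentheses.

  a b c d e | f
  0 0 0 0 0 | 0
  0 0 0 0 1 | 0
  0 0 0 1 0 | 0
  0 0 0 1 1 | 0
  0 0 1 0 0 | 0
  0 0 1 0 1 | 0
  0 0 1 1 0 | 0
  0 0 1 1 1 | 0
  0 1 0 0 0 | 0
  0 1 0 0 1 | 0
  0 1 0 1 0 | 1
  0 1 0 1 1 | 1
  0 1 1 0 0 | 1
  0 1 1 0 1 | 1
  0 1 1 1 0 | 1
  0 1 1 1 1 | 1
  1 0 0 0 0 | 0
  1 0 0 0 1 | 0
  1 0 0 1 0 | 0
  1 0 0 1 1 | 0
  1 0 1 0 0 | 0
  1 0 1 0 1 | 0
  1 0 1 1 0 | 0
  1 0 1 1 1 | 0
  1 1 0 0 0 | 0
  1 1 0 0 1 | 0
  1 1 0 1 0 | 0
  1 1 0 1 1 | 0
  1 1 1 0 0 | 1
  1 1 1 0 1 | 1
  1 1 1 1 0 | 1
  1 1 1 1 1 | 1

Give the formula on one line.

((~a | c) & (((d & b) | ((b | (~b & ~e)) & c)) & b))

  ~a = 11111111111111110000000000000000
  (~a | c) = 11111111111111110000111100001111
  (d & b) = 00000000001100110000000000110011
  ~b = 11111111000000001111111100000000
  ~e = 10101010101010101010101010101010
  (~b & ~e) = 10101010000000001010101000000000
  (b | (~b & ~e)) = 10101010111111111010101011111111
  ((b | (~b & ~e)) & c) = 00001010000011110000101000001111
  ((d & b) | ((b | (~b & ~e)) & c)) = 00001010001111110000101000111111
  (((d & b) | ((b | (~b & ~e)) & c)) & b) = 00000000001111110000000000111111
  ((~a | c) & (((d & b) | ((b | (~b & ~e)) & c)) & b)) = 00000000001111110000000000001111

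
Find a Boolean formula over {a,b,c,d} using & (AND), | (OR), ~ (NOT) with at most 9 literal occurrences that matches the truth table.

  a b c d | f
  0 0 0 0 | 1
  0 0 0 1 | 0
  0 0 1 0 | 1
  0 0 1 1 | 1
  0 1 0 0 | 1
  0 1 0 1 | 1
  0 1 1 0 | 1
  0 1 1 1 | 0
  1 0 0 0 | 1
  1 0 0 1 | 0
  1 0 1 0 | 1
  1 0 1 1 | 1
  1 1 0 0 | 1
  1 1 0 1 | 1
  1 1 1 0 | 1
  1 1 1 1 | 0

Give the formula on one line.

((((~b & (c | b)) | ~c) & (b | (~d | c))) | ~d)

  ~b = 1111000011110000
  (c | b) = 0011111100111111
  (~b & (c | b)) = 0011000000110000
  ~c = 1100110011001100
  ((~b & (c | b)) | ~c) = 1111110011111100
  ~d = 1010101010101010
  (~d | c) = 1011101110111011
  (b | (~d | c)) = 1011111110111111
  (((~b & (c | b)) | ~c) & (b | (~d | c))) = 1011110010111100
  ((((~b & (c | b)) | ~c) & (b | (~d | c))) | ~d) = 1011111010111110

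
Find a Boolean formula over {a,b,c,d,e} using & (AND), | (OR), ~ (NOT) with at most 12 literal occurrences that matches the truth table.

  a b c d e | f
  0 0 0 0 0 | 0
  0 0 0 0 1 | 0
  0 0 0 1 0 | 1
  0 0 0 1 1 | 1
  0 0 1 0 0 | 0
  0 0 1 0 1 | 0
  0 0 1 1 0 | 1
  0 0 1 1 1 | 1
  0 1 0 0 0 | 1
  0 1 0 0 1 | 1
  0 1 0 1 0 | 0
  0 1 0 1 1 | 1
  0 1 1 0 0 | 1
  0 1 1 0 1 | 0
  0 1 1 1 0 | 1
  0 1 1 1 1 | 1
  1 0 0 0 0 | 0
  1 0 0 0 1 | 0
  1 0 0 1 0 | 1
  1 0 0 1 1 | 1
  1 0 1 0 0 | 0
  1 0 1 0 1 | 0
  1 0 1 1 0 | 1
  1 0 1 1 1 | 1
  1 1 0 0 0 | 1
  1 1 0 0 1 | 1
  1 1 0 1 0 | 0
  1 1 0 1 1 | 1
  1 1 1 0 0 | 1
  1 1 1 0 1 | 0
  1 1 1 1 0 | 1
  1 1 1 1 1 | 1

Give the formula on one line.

  ~d = 11001100110011001100110011001100
  ~b = 11111111000000001111111100000000
  (~d | ~b) = 11111111110011001111111111001100
  (c | (~d | ~b)) = 11111111110011111111111111001111
  ~c = 11110000111100001111000011110000
  ~e = 10101010101010101010101010101010
  (~c | ~e) = 11111010111110101111101011111010
  ((c | (~d | ~b)) & (~c | ~e)) = 11111010110010101111101011001010
  (b | d) = 00110011111111110011001111111111
  (((c | (~d | ~b)) & (~c | ~e)) & (b | d)) = 00110010110010100011001011001010
  (e & d) = 00010001000100010001000100010001
  ((((c | (~d | ~b)) & (~c | ~e)) & (b | d)) | (e & d)) = 00110011110110110011001111011011

((((c | (~d | ~b)) & (~c | ~e)) & (b | d)) | (e & d))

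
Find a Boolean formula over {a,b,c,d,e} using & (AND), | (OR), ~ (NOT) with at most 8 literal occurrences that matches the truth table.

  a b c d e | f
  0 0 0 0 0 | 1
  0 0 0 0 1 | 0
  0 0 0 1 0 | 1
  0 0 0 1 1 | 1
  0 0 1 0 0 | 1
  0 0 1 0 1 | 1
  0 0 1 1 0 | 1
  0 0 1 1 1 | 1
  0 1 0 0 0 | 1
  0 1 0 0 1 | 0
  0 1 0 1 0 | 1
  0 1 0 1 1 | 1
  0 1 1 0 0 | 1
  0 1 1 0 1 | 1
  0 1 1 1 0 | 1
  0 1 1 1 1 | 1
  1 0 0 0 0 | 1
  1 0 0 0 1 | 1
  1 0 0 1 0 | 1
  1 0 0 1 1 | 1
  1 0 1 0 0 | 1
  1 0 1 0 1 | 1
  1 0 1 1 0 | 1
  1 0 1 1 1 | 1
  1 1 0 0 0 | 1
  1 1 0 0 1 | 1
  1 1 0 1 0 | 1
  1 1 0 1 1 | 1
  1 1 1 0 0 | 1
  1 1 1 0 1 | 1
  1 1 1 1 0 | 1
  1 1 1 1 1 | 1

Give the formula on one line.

((a & (e | c)) | (c | (~e | d)))

  (e | c) = 01011111010111110101111101011111
  (a & (e | c)) = 00000000000000000101111101011111
  ~e = 10101010101010101010101010101010
  (~e | d) = 10111011101110111011101110111011
  (c | (~e | d)) = 10111111101111111011111110111111
  ((a & (e | c)) | (c | (~e | d))) = 10111111101111111111111111111111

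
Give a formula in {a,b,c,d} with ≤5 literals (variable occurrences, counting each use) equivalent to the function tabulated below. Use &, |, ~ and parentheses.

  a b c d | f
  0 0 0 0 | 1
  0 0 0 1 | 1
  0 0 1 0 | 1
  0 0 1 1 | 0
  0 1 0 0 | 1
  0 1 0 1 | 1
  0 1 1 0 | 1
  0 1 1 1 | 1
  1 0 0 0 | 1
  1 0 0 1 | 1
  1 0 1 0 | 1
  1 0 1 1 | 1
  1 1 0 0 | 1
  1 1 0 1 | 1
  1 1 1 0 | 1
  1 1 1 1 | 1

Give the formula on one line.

  ~d = 1010101010101010
  (~d | a) = 1010101011111111
  ~c = 1100110011001100
  (b | ~c) = 1100111111001111
  ((~d | a) | (b | ~c)) = 1110111111111111

((~d | a) | (b | ~c))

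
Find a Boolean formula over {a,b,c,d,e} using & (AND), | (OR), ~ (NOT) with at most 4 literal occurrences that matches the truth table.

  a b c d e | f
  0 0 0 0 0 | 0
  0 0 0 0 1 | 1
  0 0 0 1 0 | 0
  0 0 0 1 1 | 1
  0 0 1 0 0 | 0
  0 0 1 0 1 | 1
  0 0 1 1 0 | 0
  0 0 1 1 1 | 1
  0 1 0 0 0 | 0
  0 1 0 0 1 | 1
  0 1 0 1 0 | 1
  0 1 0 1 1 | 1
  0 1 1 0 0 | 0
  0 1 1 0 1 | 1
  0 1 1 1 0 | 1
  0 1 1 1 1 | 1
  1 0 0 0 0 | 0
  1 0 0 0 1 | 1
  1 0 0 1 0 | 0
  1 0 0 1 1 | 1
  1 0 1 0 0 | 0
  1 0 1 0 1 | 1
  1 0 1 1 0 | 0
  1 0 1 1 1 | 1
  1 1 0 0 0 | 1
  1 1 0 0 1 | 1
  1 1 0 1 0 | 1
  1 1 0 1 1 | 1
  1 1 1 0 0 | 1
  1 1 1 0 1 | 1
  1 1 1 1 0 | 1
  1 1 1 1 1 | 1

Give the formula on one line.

  (d | a) = 00110011001100111111111111111111
  ((d | a) & b) = 00000000001100110000000011111111
  (((d | a) & b) | e) = 01010101011101110101010111111111

(((d | a) & b) | e)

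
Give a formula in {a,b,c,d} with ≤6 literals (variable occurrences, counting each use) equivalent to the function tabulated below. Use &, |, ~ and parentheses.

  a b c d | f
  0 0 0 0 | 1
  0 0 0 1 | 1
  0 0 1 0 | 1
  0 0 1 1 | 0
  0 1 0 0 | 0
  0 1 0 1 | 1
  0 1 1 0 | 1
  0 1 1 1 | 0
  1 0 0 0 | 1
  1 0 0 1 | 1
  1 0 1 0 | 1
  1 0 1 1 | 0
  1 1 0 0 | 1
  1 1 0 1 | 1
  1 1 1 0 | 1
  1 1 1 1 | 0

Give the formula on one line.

  ~b = 1111000011110000
  (a | ~b) = 1111000011111111
  ((a | ~b) | c) = 1111001111111111
  ~d = 1010101010101010
  (((a | ~b) | c) & ~d) = 1010001010101010
  ~c = 1100110011001100
  (~c & d) = 0100010001000100
  ((((a | ~b) | c) & ~d) | (~c & d)) = 1110011011101110

((((a | ~b) | c) & ~d) | (~c & d))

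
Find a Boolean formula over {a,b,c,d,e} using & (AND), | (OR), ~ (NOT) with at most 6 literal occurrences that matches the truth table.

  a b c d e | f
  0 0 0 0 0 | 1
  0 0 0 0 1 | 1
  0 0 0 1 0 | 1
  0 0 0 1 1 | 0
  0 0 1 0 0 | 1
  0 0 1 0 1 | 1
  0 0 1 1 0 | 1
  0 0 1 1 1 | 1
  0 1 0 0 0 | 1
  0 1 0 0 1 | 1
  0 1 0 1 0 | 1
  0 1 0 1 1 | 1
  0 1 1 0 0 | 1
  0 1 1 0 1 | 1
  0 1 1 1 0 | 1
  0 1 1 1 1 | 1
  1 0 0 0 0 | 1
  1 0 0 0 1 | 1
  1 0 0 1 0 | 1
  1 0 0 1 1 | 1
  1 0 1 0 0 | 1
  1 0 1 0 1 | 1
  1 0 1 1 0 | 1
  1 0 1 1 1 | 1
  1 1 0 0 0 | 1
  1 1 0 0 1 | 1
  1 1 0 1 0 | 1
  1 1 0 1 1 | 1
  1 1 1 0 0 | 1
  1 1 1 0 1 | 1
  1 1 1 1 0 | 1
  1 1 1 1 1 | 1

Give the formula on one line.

  ~d = 11001100110011001100110011001100
  (~d | c) = 11001111110011111100111111001111
  ((~d | c) | b) = 11001111111111111100111111111111
  ~e = 10101010101010101010101010101010
  (~e | a) = 10101010101010101111111111111111
  (~d | (~e | a)) = 11101110111011101111111111111111
  (((~d | c) | b) | (~d | (~e | a))) = 11101111111111111111111111111111

(((~d | c) | b) | (~d | (~e | a)))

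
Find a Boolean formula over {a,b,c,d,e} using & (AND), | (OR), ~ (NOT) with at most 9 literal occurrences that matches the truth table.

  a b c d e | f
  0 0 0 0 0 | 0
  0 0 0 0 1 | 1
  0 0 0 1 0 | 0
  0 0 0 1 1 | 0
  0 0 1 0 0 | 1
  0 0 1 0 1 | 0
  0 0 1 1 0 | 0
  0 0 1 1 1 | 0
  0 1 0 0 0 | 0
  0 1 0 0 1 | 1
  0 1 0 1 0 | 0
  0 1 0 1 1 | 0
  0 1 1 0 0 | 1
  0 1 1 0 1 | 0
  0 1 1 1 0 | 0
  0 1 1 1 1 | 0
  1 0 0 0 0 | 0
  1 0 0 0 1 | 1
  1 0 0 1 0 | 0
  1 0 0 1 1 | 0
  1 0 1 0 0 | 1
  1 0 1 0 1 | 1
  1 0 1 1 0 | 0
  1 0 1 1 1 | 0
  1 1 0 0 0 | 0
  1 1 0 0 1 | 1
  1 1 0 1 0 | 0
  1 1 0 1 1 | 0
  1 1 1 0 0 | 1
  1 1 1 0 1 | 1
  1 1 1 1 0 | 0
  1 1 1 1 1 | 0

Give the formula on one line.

  (c | e) = 01011111010111110101111101011111
  ~e = 10101010101010101010101010101010
  (~e | d) = 10111011101110111011101110111011
  ~a = 11111111111111110000000000000000
  ((~e | d) & ~a) = 10111011101110110000000000000000
  ~c = 11110000111100001111000011110000
  (a | ~c) = 11110000111100001111111111111111
  (((~e | d) & ~a) | (a | ~c)) = 11111011111110111111111111111111
  ((c | e) & (((~e | d) & ~a) | (a | ~c))) = 01011011010110110101111101011111
  ~d = 11001100110011001100110011001100
  (((c | e) & (((~e | d) & ~a) | (a | ~c))) & ~d) = 01001000010010000100110001001100

(((c | e) & (((~e | d) & ~a) | (a | ~c))) & ~d)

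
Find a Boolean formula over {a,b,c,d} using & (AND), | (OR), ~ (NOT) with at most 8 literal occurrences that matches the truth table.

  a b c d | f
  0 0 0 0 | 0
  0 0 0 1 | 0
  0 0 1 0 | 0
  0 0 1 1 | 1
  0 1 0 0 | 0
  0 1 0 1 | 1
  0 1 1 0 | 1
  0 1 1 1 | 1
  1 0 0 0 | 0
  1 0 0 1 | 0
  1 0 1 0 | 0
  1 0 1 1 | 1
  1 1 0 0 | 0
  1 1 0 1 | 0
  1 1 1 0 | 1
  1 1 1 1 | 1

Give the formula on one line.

  ~c = 1100110011001100
  ~a = 1111111100000000
  (b & d) = 0000010100000101
  (~a & (b & d)) = 0000010100000000
  (~c & (~a & (b & d))) = 0000010000000000
  (d | b) = 0101111101011111
  ((d | b) & c) = 0001001100010011
  ((~c & (~a & (b & d))) | ((d | b) & c)) = 0001011100010011

((~c & (~a & (b & d))) | ((d | b) & c))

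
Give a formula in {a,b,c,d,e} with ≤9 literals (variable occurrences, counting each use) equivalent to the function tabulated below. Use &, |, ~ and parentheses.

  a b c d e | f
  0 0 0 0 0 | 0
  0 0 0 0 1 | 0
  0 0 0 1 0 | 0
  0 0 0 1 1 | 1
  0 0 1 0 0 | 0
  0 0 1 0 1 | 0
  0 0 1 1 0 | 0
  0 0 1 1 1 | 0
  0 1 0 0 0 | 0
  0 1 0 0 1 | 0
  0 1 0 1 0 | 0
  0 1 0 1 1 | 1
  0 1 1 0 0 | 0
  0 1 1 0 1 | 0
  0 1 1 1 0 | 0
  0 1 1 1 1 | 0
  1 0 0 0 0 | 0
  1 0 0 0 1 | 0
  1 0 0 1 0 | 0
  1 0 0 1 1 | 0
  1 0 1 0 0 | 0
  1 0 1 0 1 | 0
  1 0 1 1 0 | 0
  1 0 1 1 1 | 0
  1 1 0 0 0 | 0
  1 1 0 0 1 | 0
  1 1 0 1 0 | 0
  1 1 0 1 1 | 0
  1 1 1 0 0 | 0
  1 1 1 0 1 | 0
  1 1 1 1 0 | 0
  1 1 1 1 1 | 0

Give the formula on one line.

((~a & (d & ~c)) & (e & (d & ~a)))

  ~a = 11111111111111110000000000000000
  ~c = 11110000111100001111000011110000
  (d & ~c) = 00110000001100000011000000110000
  (~a & (d & ~c)) = 00110000001100000000000000000000
  (d & ~a) = 00110011001100110000000000000000
  (e & (d & ~a)) = 00010001000100010000000000000000
  ((~a & (d & ~c)) & (e & (d & ~a))) = 00010000000100000000000000000000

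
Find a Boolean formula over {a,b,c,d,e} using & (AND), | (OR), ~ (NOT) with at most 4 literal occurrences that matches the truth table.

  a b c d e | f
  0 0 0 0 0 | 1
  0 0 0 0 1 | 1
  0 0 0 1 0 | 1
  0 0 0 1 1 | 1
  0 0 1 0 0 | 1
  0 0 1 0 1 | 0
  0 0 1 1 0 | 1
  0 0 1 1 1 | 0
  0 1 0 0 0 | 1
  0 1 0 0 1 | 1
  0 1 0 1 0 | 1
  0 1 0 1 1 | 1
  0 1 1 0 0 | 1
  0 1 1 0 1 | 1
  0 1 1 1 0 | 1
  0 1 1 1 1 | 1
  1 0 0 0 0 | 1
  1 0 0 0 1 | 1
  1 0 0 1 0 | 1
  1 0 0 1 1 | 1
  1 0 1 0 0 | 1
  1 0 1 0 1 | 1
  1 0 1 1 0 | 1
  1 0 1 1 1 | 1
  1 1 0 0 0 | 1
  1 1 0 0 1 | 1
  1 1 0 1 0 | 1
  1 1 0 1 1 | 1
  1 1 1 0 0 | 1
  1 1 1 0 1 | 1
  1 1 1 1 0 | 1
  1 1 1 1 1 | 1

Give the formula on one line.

((b | (~e | ~c)) | a)

  ~e = 10101010101010101010101010101010
  ~c = 11110000111100001111000011110000
  (~e | ~c) = 11111010111110101111101011111010
  (b | (~e | ~c)) = 11111010111111111111101011111111
  ((b | (~e | ~c)) | a) = 11111010111111111111111111111111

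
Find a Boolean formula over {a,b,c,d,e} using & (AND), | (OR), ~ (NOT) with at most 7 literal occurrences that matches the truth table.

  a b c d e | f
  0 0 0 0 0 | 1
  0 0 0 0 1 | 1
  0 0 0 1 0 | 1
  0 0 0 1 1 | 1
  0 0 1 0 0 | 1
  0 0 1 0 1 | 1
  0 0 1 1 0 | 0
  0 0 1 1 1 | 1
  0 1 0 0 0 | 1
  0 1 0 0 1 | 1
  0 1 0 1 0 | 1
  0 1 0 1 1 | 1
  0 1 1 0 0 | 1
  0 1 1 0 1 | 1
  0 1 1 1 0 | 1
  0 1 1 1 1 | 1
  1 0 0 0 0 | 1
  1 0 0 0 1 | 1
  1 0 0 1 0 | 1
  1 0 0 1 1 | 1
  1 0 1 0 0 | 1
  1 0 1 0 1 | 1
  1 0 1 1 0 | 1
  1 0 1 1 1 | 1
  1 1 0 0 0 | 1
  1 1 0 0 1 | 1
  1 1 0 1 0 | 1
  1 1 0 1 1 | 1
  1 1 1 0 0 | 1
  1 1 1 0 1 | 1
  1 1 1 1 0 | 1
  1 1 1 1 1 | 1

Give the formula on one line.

((((e & c) | ~d) | (b & ~a)) | (~c | a))

  (e & c) = 00000101000001010000010100000101
  ~d = 11001100110011001100110011001100
  ((e & c) | ~d) = 11001101110011011100110111001101
  ~a = 11111111111111110000000000000000
  (b & ~a) = 00000000111111110000000000000000
  (((e & c) | ~d) | (b & ~a)) = 11001101111111111100110111001101
  ~c = 11110000111100001111000011110000
  (~c | a) = 11110000111100001111111111111111
  ((((e & c) | ~d) | (b & ~a)) | (~c | a)) = 11111101111111111111111111111111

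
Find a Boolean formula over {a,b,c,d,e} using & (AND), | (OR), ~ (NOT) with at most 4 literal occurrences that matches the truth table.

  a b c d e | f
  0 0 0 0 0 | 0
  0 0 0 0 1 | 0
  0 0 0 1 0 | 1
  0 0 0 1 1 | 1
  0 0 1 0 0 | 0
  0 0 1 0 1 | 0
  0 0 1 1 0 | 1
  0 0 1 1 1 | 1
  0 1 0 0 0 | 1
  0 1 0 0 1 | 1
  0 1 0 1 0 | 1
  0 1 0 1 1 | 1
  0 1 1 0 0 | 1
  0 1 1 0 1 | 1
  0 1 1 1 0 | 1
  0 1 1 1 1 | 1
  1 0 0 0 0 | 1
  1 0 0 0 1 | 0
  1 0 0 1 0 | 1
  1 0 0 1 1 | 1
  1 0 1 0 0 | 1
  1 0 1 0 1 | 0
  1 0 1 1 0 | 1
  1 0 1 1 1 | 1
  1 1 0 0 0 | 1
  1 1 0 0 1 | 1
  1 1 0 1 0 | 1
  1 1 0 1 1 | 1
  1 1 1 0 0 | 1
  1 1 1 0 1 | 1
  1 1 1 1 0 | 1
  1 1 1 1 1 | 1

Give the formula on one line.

  ~e = 10101010101010101010101010101010
  (a & ~e) = 00000000000000001010101010101010
  (b | d) = 00110011111111110011001111111111
  ((a & ~e) | (b | d)) = 00110011111111111011101111111111

((a & ~e) | (b | d))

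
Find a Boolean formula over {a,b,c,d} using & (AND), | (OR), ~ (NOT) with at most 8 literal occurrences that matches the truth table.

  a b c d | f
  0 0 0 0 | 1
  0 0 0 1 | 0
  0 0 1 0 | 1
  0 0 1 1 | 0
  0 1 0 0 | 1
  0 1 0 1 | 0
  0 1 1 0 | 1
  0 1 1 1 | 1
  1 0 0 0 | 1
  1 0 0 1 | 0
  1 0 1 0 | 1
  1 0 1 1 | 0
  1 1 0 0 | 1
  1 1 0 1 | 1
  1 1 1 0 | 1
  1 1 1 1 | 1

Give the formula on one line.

  ~d = 1010101010101010
  (~d | a) = 1010101011111111
  (c | (~d | a)) = 1011101111111111
  (b & (c | (~d | a))) = 0000101100001111
  ((b & (c | (~d | a))) | ~d) = 1010101110101111

((b & (c | (~d | a))) | ~d)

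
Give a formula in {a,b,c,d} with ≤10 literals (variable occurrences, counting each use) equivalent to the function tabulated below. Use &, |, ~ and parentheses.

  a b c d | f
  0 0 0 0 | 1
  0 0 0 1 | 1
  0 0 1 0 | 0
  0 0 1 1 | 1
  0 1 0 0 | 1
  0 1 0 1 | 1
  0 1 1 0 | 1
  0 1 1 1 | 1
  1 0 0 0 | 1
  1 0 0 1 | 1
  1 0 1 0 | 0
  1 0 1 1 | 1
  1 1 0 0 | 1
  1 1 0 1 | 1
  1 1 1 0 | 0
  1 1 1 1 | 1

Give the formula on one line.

  ~a = 1111111100000000
  (b & ~a) = 0000111100000000
  ((b & ~a) | d) = 0101111101010101
  ~c = 1100110011001100
  (b | a) = 0000111111111111
  ((b | a) & d) = 0000010101010101
  (~c | ((b | a) & d)) = 1100110111011101
  (((b & ~a) | d) | (~c | ((b | a) & d))) = 1101111111011101

(((b & ~a) | d) | (~c | ((b | a) & d)))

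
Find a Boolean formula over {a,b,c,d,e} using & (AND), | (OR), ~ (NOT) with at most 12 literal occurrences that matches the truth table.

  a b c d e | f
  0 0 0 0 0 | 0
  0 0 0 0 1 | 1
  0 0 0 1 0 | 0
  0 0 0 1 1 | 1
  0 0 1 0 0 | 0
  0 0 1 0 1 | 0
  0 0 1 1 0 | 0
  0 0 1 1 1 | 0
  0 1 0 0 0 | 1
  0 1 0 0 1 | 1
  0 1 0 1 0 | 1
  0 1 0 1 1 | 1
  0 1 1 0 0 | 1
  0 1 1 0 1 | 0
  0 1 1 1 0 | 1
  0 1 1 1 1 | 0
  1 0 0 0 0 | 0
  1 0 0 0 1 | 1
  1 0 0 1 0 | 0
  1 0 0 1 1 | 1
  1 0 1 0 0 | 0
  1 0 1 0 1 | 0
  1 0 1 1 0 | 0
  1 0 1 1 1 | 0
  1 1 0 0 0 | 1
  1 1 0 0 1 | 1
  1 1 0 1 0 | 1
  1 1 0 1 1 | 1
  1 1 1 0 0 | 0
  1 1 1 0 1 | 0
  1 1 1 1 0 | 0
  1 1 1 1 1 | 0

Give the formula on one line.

((~c & ((e & ~c) | b)) | ((~a | (e & a)) & (~e & b)))

  ~c = 11110000111100001111000011110000
  (e & ~c) = 01010000010100000101000001010000
  ((e & ~c) | b) = 01010000111111110101000011111111
  (~c & ((e & ~c) | b)) = 01010000111100000101000011110000
  ~a = 11111111111111110000000000000000
  (e & a) = 00000000000000000101010101010101
  (~a | (e & a)) = 11111111111111110101010101010101
  ~e = 10101010101010101010101010101010
  (~e & b) = 00000000101010100000000010101010
  ((~a | (e & a)) & (~e & b)) = 00000000101010100000000000000000
  ((~c & ((e & ~c) | b)) | ((~a | (e & a)) & (~e & b))) = 01010000111110100101000011110000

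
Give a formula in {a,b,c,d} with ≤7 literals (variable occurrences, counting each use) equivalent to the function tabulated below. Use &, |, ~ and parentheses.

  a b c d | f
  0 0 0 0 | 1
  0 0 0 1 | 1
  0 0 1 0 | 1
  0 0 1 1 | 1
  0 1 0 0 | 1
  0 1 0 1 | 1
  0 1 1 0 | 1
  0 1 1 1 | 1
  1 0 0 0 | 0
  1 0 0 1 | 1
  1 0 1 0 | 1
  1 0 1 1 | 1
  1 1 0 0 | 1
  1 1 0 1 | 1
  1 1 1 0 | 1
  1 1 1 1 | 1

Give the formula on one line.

  (d | c) = 0111011101110111
  ~d = 1010101010101010
  (b & ~d) = 0000101000001010
  ~a = 1111111100000000
  ((b & ~d) | ~a) = 1111111100001010
  ((d | c) | ((b & ~d) | ~a)) = 1111111101111111

((d | c) | ((b & ~d) | ~a))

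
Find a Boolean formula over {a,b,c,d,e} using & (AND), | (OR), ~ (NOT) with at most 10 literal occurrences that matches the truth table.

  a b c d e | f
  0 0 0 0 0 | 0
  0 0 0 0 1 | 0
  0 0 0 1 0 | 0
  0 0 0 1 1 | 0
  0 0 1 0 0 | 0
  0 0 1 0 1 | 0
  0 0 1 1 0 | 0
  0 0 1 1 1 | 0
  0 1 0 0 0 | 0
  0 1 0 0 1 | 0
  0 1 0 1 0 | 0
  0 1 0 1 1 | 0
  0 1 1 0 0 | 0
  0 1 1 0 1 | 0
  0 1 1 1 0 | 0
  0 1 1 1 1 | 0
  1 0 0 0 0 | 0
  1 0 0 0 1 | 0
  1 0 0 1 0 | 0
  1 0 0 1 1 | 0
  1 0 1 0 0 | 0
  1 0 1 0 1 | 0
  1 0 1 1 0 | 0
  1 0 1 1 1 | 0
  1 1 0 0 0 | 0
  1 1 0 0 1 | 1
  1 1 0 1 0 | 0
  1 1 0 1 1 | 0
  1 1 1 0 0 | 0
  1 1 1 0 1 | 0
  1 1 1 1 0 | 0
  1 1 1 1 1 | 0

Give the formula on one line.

((a & b) & ((((c & b) | ~d) & ~c) & (e | ~b)))

  (a & b) = 00000000000000000000000011111111
  (c & b) = 00000000000011110000000000001111
  ~d = 11001100110011001100110011001100
  ((c & b) | ~d) = 11001100110011111100110011001111
  ~c = 11110000111100001111000011110000
  (((c & b) | ~d) & ~c) = 11000000110000001100000011000000
  ~b = 11111111000000001111111100000000
  (e | ~b) = 11111111010101011111111101010101
  ((((c & b) | ~d) & ~c) & (e | ~b)) = 11000000010000001100000001000000
  ((a & b) & ((((c & b) | ~d) & ~c) & (e | ~b))) = 00000000000000000000000001000000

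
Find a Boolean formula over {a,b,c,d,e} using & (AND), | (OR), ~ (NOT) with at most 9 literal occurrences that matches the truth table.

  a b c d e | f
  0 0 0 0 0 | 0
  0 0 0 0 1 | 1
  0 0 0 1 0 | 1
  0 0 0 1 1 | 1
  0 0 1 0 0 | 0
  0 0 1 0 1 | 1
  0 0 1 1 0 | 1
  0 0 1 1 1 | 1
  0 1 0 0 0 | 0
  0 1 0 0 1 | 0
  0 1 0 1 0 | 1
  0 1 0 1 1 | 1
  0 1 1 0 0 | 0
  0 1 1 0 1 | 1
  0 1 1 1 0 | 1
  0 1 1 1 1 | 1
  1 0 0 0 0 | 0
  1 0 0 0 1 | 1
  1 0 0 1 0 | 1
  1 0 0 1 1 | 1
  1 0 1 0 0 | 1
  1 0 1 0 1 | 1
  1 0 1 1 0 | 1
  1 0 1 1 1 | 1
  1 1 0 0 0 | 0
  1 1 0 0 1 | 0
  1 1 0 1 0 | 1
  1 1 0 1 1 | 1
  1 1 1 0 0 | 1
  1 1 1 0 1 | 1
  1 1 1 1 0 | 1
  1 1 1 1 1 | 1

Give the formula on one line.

((~b & e) | (d | (c & (a | e))))

  ~b = 11111111000000001111111100000000
  (~b & e) = 01010101000000000101010100000000
  (a | e) = 01010101010101011111111111111111
  (c & (a | e)) = 00000101000001010000111100001111
  (d | (c & (a | e))) = 00110111001101110011111100111111
  ((~b & e) | (d | (c & (a | e)))) = 01110111001101110111111100111111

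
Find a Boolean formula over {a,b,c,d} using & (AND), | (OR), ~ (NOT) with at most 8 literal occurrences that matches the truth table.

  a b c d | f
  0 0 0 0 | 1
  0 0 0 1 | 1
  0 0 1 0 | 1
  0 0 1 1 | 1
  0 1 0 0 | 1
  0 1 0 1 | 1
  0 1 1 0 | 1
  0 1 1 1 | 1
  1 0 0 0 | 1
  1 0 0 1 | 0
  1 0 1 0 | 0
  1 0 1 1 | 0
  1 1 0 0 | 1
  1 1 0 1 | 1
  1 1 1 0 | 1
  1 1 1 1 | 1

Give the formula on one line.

(b | (~a | ((c | ~d) & ~c)))

  ~a = 1111111100000000
  ~d = 1010101010101010
  (c | ~d) = 1011101110111011
  ~c = 1100110011001100
  ((c | ~d) & ~c) = 1000100010001000
  (~a | ((c | ~d) & ~c)) = 1111111110001000
  (b | (~a | ((c | ~d) & ~c))) = 1111111110001111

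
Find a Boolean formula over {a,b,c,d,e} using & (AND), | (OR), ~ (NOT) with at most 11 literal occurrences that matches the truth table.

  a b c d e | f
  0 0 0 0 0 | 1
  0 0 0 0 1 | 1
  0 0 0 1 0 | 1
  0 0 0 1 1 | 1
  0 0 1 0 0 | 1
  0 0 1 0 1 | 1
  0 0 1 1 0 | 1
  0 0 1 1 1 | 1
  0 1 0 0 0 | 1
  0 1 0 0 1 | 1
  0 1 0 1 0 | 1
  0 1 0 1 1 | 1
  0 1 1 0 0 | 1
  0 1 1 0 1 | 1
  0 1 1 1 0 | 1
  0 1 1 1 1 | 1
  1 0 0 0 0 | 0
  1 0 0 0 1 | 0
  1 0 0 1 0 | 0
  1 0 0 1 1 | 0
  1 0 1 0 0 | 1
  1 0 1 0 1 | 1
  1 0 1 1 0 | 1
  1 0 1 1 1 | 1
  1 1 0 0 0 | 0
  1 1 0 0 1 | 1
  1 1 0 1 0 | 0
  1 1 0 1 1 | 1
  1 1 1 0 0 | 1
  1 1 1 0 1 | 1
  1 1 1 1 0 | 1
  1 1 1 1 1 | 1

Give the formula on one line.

((c | ((e & b) & ((~b | ~d) | ((a | ~c) | ~b)))) | ~a)

  (e & b) = 00000000010101010000000001010101
  ~b = 11111111000000001111111100000000
  ~d = 11001100110011001100110011001100
  (~b | ~d) = 11111111110011001111111111001100
  ~c = 11110000111100001111000011110000
  (a | ~c) = 11110000111100001111111111111111
  ((a | ~c) | ~b) = 11111111111100001111111111111111
  ((~b | ~d) | ((a | ~c) | ~b)) = 11111111111111001111111111111111
  ((e & b) & ((~b | ~d) | ((a | ~c) | ~b))) = 00000000010101000000000001010101
  (c | ((e & b) & ((~b | ~d) | ((a | ~c) | ~b)))) = 00001111010111110000111101011111
  ~a = 11111111111111110000000000000000
  ((c | ((e & b) & ((~b | ~d) | ((a | ~c) | ~b)))) | ~a) = 11111111111111110000111101011111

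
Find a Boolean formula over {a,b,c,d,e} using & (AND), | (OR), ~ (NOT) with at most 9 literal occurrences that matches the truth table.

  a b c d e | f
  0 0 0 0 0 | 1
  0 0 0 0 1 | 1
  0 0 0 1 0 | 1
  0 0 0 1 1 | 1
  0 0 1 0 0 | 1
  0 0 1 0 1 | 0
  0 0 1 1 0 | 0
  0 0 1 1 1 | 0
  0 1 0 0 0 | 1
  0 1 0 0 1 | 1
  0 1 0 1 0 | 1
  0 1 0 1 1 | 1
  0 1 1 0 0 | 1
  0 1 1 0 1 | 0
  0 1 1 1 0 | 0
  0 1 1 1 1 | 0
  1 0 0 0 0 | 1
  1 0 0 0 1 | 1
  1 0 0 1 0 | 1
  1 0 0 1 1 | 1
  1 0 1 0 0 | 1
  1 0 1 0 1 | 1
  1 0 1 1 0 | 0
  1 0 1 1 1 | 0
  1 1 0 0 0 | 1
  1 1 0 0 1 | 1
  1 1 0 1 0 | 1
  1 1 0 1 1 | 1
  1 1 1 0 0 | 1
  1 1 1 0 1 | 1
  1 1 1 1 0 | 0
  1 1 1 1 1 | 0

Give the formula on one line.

  ~c = 11110000111100001111000011110000
  ~d = 11001100110011001100110011001100
  (a & c) = 00000000000000000000111100001111
  ~e = 10101010101010101010101010101010
  (d & ~c) = 00110000001100000011000000110000
  (~e | (d & ~c)) = 10111010101110101011101010111010
  ((a & c) | (~e | (d & ~c))) = 10111010101110101011111110111111
  (~d & ((a & c) | (~e | (d & ~c)))) = 10001000100010001000110010001100
  (~c | (~d & ((a & c) | (~e | (d & ~c))))) = 11111000111110001111110011111100

(~c | (~d & ((a & c) | (~e | (d & ~c)))))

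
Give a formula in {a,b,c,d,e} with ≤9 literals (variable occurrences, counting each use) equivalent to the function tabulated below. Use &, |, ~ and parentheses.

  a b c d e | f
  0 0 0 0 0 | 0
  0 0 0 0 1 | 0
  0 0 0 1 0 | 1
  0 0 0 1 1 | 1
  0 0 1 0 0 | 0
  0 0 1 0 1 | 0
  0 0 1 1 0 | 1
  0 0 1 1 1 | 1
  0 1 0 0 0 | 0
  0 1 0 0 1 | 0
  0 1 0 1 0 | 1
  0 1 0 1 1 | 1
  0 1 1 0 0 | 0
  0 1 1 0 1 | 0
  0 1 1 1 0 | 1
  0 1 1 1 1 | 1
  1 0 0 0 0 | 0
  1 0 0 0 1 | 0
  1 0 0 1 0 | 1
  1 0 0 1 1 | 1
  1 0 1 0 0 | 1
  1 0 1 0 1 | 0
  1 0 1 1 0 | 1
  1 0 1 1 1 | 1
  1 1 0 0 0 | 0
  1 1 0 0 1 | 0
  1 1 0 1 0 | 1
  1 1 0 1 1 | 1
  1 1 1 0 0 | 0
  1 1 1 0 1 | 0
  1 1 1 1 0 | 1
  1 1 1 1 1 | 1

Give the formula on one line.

  ~e = 10101010101010101010101010101010
  (a & ~e) = 00000000000000001010101010101010
  ~b = 11111111000000001111111100000000
  (d | c) = 00111111001111110011111100111111
  (~b & (d | c)) = 00111111000000000011111100000000
  ((a & ~e) & (~b & (d | c))) = 00000000000000000010101000000000
  (((a & ~e) & (~b & (d | c))) | d) = 00110011001100110011101100110011

(((a & ~e) & (~b & (d | c))) | d)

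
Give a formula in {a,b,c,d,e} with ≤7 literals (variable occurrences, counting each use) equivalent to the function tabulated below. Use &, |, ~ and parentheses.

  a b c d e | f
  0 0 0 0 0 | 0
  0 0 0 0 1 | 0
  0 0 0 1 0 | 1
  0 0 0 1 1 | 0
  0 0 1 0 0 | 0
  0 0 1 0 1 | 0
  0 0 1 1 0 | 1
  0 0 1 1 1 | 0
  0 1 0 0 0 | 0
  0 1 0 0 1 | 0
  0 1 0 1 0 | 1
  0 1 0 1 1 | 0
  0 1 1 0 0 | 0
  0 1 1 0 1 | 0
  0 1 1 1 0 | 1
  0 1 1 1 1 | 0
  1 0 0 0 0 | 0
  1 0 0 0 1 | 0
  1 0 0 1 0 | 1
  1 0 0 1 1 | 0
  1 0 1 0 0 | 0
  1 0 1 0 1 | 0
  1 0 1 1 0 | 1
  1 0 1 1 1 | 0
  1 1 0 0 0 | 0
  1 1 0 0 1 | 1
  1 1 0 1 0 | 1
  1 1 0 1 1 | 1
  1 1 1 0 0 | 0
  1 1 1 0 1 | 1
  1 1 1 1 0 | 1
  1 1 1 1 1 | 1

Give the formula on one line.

((d & ~e) | (((~c & d) | e) & (a & b)))

  ~e = 10101010101010101010101010101010
  (d & ~e) = 00100010001000100010001000100010
  ~c = 11110000111100001111000011110000
  (~c & d) = 00110000001100000011000000110000
  ((~c & d) | e) = 01110101011101010111010101110101
  (a & b) = 00000000000000000000000011111111
  (((~c & d) | e) & (a & b)) = 00000000000000000000000001110101
  ((d & ~e) | (((~c & d) | e) & (a & b))) = 00100010001000100010001001110111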